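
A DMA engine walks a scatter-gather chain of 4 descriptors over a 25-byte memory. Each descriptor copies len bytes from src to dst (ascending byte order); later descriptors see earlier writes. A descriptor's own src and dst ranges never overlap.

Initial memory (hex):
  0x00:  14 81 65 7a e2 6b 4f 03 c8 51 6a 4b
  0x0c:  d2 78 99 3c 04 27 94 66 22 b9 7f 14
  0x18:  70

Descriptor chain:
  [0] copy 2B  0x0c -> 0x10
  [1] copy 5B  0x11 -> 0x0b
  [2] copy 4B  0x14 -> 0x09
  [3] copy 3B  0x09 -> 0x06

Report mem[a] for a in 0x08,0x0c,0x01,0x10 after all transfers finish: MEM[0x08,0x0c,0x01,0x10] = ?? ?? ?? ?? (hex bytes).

D0: mem[0x10..0x11] <- [d2 78]
D1: mem[0x0b..0x0f] <- [78 94 66 22 b9]
D2: mem[0x09..0x0c] <- [22 b9 7f 14]
D3: mem[0x06..0x08] <- [22 b9 7f]
query mem[0x08]=0x7f, mem[0x0c]=0x14, mem[0x01]=0x81, mem[0x10]=0xd2

MEM[0x08,0x0c,0x01,0x10] = 7f 14 81 d2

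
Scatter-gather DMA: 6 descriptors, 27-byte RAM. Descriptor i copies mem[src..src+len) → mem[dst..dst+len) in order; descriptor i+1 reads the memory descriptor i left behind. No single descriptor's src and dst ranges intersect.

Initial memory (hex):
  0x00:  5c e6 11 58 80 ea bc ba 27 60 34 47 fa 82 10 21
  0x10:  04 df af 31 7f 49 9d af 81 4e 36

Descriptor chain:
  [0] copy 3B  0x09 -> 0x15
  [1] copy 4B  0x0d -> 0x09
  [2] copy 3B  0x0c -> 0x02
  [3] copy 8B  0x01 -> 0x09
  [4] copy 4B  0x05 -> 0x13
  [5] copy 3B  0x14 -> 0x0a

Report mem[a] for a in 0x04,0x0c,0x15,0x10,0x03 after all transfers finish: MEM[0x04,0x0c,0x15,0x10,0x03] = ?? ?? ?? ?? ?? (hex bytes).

MEM[0x04,0x0c,0x15,0x10,0x03] = 10 27 ba 27 82

  after D0: wrote 3B at 0x15 = 603447
  after D1: wrote 4B at 0x09 = 82102104
  after D2: wrote 3B at 0x02 = 048210
  after D3: wrote 8B at 0x09 = e6048210eabcba27
  after D4: wrote 4B at 0x13 = eabcba27
  after D5: wrote 3B at 0x0a = bcba27
query mem[0x04]=0x10, mem[0x0c]=0x27, mem[0x15]=0xba, mem[0x10]=0x27, mem[0x03]=0x82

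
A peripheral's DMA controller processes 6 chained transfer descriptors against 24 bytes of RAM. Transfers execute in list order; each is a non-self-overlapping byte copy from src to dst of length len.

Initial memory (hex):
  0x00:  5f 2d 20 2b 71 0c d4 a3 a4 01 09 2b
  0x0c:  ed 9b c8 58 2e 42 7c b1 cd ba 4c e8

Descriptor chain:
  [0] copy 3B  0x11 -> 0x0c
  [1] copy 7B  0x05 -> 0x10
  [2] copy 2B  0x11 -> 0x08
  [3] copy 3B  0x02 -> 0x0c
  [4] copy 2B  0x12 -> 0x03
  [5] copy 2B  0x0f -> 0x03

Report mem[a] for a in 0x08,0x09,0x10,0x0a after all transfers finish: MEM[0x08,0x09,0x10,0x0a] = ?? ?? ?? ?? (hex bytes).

MEM[0x08,0x09,0x10,0x0a] = d4 a3 0c 09

[0] 0x11->0x0c len=3 : 42 7c b1
[1] 0x05->0x10 len=7 : 0c d4 a3 a4 01 09 2b
[2] 0x11->0x08 len=2 : d4 a3
[3] 0x02->0x0c len=3 : 20 2b 71
[4] 0x12->0x03 len=2 : a3 a4
[5] 0x0f->0x03 len=2 : 58 0c
query mem[0x08]=0xd4, mem[0x09]=0xa3, mem[0x10]=0x0c, mem[0x0a]=0x09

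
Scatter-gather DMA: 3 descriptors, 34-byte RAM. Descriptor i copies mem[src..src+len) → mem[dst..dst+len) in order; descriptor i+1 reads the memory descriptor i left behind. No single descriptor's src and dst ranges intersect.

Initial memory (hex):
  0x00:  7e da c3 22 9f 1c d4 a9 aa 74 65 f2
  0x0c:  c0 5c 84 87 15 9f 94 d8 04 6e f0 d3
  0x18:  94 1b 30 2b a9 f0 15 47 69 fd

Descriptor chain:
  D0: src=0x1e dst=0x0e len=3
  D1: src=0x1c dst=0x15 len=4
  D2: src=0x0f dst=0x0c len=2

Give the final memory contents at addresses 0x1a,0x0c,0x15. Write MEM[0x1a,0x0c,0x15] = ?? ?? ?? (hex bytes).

[0] 0x1e->0x0e len=3 : 15 47 69
[1] 0x1c->0x15 len=4 : a9 f0 15 47
[2] 0x0f->0x0c len=2 : 47 69
query mem[0x1a]=0x30, mem[0x0c]=0x47, mem[0x15]=0xa9

MEM[0x1a,0x0c,0x15] = 30 47 a9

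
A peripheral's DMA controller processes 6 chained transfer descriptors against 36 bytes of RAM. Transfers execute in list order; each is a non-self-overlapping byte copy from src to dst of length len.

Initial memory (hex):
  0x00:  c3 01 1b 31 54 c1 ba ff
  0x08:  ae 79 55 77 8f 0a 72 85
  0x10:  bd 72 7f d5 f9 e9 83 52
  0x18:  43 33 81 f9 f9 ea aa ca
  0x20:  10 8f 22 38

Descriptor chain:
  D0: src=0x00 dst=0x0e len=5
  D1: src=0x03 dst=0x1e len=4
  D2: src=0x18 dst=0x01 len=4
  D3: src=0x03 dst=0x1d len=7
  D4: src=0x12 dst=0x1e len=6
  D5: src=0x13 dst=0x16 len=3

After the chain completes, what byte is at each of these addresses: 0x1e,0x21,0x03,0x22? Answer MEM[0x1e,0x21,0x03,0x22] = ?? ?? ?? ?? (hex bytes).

MEM[0x1e,0x21,0x03,0x22] = 54 e9 81 83

D0: mem[0x0e..0x12] <- [c3 01 1b 31 54]
D1: mem[0x1e..0x21] <- [31 54 c1 ba]
D2: mem[0x01..0x04] <- [43 33 81 f9]
D3: mem[0x1d..0x23] <- [81 f9 c1 ba ff ae 79]
D4: mem[0x1e..0x23] <- [54 d5 f9 e9 83 52]
D5: mem[0x16..0x18] <- [d5 f9 e9]
query mem[0x1e]=0x54, mem[0x21]=0xe9, mem[0x03]=0x81, mem[0x22]=0x83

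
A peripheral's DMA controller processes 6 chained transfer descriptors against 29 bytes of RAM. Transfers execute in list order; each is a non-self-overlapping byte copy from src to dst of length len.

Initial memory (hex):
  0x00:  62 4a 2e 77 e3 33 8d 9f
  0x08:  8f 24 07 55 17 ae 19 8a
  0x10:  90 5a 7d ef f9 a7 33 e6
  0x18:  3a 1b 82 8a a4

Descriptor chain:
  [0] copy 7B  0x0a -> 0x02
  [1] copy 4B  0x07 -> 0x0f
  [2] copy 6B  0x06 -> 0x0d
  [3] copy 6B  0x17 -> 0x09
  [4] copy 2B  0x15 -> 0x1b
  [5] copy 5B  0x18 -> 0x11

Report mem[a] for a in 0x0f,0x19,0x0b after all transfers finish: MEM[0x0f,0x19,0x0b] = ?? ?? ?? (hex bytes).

MEM[0x0f,0x19,0x0b] = 90 1b 1b

  after D0: wrote 7B at 0x02 = 075517ae198a90
  after D1: wrote 4B at 0x0f = 8a902407
  after D2: wrote 6B at 0x0d = 198a90240755
  after D3: wrote 6B at 0x09 = e63a1b828aa4
  after D4: wrote 2B at 0x1b = a733
  after D5: wrote 5B at 0x11 = 3a1b82a733
query mem[0x0f]=0x90, mem[0x19]=0x1b, mem[0x0b]=0x1b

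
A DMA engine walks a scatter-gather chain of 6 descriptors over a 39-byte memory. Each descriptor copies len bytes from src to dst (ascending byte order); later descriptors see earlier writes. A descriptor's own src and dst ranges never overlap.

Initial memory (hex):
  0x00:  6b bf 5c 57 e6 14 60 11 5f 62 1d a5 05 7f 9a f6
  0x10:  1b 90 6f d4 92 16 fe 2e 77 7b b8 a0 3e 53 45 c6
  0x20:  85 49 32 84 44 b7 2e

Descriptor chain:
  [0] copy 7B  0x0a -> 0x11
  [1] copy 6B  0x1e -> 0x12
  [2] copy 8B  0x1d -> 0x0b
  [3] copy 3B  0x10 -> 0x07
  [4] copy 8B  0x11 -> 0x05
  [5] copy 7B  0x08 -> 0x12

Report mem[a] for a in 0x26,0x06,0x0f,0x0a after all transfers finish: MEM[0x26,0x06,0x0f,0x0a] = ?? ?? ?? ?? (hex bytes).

  after D0: wrote 7B at 0x11 = 1da5057f9af61b
  after D1: wrote 6B at 0x12 = 45c685493284
  after D2: wrote 8B at 0x0b = 5345c68549328444
  after D3: wrote 3B at 0x07 = 328444
  after D4: wrote 8B at 0x05 = 8444c68549328477
  after D5: wrote 7B at 0x12 = 8549328477c685
query mem[0x26]=0x2e, mem[0x06]=0x44, mem[0x0f]=0x49, mem[0x0a]=0x32

MEM[0x26,0x06,0x0f,0x0a] = 2e 44 49 32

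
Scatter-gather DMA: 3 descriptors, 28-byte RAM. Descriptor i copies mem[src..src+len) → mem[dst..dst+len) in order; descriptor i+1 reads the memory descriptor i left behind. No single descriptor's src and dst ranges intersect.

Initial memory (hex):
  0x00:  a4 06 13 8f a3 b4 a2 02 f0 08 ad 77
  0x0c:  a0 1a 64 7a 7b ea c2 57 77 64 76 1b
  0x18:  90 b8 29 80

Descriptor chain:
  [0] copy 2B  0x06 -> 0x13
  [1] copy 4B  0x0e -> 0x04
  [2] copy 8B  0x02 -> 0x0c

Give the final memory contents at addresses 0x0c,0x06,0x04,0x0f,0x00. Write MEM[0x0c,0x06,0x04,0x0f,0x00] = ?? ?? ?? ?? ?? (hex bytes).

  after D0: wrote 2B at 0x13 = a202
  after D1: wrote 4B at 0x04 = 647a7bea
  after D2: wrote 8B at 0x0c = 138f647a7beaf008
query mem[0x0c]=0x13, mem[0x06]=0x7b, mem[0x04]=0x64, mem[0x0f]=0x7a, mem[0x00]=0xa4

MEM[0x0c,0x06,0x04,0x0f,0x00] = 13 7b 64 7a a4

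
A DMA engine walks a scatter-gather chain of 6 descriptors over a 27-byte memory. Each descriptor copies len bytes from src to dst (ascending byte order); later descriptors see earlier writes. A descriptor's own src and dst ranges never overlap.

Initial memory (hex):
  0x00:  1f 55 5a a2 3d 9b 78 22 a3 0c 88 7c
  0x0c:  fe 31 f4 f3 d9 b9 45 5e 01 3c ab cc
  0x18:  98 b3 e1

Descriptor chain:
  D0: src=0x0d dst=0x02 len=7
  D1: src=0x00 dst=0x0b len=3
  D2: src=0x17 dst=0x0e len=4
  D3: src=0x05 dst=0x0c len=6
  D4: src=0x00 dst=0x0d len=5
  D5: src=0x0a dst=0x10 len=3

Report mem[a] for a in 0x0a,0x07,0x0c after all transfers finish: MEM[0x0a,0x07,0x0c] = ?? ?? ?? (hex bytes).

  after D0: wrote 7B at 0x02 = 31f4f3d9b9455e
  after D1: wrote 3B at 0x0b = 1f5531
  after D2: wrote 4B at 0x0e = cc98b3e1
  after D3: wrote 6B at 0x0c = d9b9455e0c88
  after D4: wrote 5B at 0x0d = 1f5531f4f3
  after D5: wrote 3B at 0x10 = 881fd9
query mem[0x0a]=0x88, mem[0x07]=0x45, mem[0x0c]=0xd9

MEM[0x0a,0x07,0x0c] = 88 45 d9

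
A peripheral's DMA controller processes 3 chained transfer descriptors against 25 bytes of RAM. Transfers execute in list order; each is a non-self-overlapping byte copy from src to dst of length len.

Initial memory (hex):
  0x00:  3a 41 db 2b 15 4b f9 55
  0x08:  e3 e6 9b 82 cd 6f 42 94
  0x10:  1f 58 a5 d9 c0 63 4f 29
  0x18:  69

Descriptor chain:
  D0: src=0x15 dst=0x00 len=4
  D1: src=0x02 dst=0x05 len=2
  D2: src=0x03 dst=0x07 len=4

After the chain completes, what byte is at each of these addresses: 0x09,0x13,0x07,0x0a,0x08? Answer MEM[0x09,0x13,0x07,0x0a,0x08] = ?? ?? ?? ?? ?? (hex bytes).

MEM[0x09,0x13,0x07,0x0a,0x08] = 29 d9 69 69 15

  after D0: wrote 4B at 0x00 = 634f2969
  after D1: wrote 2B at 0x05 = 2969
  after D2: wrote 4B at 0x07 = 69152969
query mem[0x09]=0x29, mem[0x13]=0xd9, mem[0x07]=0x69, mem[0x0a]=0x69, mem[0x08]=0x15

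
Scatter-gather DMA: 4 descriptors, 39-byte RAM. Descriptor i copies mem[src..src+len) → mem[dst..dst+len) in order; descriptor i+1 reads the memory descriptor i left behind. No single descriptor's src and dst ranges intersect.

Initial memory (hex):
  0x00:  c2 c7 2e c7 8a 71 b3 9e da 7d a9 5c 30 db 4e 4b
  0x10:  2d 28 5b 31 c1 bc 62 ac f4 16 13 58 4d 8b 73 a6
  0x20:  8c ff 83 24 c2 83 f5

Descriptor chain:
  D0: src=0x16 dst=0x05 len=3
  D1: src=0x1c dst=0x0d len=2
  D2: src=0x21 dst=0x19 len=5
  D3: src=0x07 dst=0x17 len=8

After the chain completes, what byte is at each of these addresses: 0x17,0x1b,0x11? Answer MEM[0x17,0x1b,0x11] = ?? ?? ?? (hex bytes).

MEM[0x17,0x1b,0x11] = f4 5c 28

  after D0: wrote 3B at 0x05 = 62acf4
  after D1: wrote 2B at 0x0d = 4d8b
  after D2: wrote 5B at 0x19 = ff8324c283
  after D3: wrote 8B at 0x17 = f4da7da95c304d8b
query mem[0x17]=0xf4, mem[0x1b]=0x5c, mem[0x11]=0x28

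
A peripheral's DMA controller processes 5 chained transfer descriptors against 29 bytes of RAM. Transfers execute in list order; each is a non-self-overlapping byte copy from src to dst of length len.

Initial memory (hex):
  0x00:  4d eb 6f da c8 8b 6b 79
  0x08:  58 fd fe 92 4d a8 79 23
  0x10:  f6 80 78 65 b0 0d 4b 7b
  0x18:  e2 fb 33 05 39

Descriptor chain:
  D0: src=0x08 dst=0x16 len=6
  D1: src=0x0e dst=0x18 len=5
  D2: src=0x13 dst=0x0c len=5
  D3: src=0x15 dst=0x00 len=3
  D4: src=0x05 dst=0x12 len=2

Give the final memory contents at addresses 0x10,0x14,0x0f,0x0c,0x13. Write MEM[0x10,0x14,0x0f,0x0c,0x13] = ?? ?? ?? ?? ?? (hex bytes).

[0] 0x08->0x16 len=6 : 58 fd fe 92 4d a8
[1] 0x0e->0x18 len=5 : 79 23 f6 80 78
[2] 0x13->0x0c len=5 : 65 b0 0d 58 fd
[3] 0x15->0x00 len=3 : 0d 58 fd
[4] 0x05->0x12 len=2 : 8b 6b
query mem[0x10]=0xfd, mem[0x14]=0xb0, mem[0x0f]=0x58, mem[0x0c]=0x65, mem[0x13]=0x6b

MEM[0x10,0x14,0x0f,0x0c,0x13] = fd b0 58 65 6b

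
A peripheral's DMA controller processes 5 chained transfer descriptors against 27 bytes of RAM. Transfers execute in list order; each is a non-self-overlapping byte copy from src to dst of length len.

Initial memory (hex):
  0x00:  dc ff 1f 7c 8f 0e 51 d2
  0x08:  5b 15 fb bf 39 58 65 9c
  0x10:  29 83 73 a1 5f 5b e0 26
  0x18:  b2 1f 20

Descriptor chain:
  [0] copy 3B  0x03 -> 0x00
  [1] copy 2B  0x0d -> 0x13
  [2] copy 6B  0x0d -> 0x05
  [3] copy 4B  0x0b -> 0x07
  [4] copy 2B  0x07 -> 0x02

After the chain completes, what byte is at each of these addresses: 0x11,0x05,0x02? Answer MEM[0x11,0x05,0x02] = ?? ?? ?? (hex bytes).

  after D0: wrote 3B at 0x00 = 7c8f0e
  after D1: wrote 2B at 0x13 = 5865
  after D2: wrote 6B at 0x05 = 58659c298373
  after D3: wrote 4B at 0x07 = bf395865
  after D4: wrote 2B at 0x02 = bf39
query mem[0x11]=0x83, mem[0x05]=0x58, mem[0x02]=0xbf

MEM[0x11,0x05,0x02] = 83 58 bf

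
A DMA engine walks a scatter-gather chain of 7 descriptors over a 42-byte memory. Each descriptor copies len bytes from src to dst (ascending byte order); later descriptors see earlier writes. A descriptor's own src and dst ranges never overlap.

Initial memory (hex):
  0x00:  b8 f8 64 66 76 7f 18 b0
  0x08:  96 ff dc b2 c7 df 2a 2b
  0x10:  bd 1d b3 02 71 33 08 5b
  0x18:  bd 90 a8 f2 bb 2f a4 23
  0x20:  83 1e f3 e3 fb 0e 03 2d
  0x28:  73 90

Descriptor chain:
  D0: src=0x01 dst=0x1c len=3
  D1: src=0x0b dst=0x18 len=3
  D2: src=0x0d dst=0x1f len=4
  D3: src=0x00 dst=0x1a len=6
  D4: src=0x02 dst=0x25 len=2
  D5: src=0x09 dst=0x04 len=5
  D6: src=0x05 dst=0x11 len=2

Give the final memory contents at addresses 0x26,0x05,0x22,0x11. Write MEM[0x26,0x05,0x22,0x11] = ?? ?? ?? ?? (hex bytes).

MEM[0x26,0x05,0x22,0x11] = 66 dc bd dc

  after D0: wrote 3B at 0x1c = f86466
  after D1: wrote 3B at 0x18 = b2c7df
  after D2: wrote 4B at 0x1f = df2a2bbd
  after D3: wrote 6B at 0x1a = b8f86466767f
  after D4: wrote 2B at 0x25 = 6466
  after D5: wrote 5B at 0x04 = ffdcb2c7df
  after D6: wrote 2B at 0x11 = dcb2
query mem[0x26]=0x66, mem[0x05]=0xdc, mem[0x22]=0xbd, mem[0x11]=0xdc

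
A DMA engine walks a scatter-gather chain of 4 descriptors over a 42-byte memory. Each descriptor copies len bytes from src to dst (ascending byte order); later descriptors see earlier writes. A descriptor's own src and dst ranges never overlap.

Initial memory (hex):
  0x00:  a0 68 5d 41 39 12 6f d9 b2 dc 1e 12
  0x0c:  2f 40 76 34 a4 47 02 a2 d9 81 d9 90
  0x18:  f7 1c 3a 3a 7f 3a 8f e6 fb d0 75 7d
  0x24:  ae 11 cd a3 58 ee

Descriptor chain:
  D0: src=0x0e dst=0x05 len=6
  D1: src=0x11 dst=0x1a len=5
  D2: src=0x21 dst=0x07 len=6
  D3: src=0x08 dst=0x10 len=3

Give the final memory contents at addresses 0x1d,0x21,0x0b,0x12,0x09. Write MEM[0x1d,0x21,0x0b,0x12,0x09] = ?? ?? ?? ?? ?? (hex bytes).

MEM[0x1d,0x21,0x0b,0x12,0x09] = d9 d0 11 ae 7d

  after D0: wrote 6B at 0x05 = 7634a44702a2
  after D1: wrote 5B at 0x1a = 4702a2d981
  after D2: wrote 6B at 0x07 = d0757dae11cd
  after D3: wrote 3B at 0x10 = 757dae
query mem[0x1d]=0xd9, mem[0x21]=0xd0, mem[0x0b]=0x11, mem[0x12]=0xae, mem[0x09]=0x7d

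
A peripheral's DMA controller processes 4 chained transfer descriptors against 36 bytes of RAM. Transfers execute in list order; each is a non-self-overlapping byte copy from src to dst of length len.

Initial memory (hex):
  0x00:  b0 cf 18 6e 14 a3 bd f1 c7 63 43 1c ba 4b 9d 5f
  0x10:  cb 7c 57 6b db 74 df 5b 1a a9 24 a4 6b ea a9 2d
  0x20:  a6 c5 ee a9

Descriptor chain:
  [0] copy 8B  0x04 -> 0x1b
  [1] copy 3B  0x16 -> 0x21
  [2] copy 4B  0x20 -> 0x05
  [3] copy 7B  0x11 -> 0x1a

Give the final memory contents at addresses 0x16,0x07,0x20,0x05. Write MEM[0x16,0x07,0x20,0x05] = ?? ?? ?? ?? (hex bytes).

MEM[0x16,0x07,0x20,0x05] = df 5b 5b 63

[0] 0x04->0x1b len=8 : 14 a3 bd f1 c7 63 43 1c
[1] 0x16->0x21 len=3 : df 5b 1a
[2] 0x20->0x05 len=4 : 63 df 5b 1a
[3] 0x11->0x1a len=7 : 7c 57 6b db 74 df 5b
query mem[0x16]=0xdf, mem[0x07]=0x5b, mem[0x20]=0x5b, mem[0x05]=0x63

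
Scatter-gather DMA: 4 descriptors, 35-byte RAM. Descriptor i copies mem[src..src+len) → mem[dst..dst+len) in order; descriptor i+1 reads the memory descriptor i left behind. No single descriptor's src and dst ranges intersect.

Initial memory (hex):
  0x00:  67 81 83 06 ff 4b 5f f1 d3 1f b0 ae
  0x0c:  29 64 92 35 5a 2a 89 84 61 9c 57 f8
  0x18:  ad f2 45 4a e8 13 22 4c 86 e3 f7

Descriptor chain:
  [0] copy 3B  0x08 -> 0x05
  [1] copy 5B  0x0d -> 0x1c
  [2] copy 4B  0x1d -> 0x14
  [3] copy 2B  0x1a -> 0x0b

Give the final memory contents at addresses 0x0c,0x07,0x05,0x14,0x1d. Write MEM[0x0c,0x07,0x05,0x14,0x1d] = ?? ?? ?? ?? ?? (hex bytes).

MEM[0x0c,0x07,0x05,0x14,0x1d] = 4a b0 d3 92 92

D0: mem[0x05..0x07] <- [d3 1f b0]
D1: mem[0x1c..0x20] <- [64 92 35 5a 2a]
D2: mem[0x14..0x17] <- [92 35 5a 2a]
D3: mem[0x0b..0x0c] <- [45 4a]
query mem[0x0c]=0x4a, mem[0x07]=0xb0, mem[0x05]=0xd3, mem[0x14]=0x92, mem[0x1d]=0x92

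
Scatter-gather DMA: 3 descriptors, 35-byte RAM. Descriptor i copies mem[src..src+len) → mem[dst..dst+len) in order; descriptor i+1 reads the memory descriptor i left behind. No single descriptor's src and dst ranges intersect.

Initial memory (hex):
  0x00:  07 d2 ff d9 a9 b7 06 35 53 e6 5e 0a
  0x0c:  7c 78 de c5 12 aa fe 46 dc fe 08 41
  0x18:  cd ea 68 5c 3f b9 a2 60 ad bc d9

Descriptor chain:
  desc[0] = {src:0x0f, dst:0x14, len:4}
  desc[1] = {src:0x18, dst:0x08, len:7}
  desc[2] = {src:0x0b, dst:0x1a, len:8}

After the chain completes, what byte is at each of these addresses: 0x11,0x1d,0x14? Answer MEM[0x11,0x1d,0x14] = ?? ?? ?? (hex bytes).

MEM[0x11,0x1d,0x14] = aa a2 c5

#0 dst[0x14+4] := {0xc5,0x12,0xaa,0xfe}
#1 dst[0x08+7] := {0xcd,0xea,0x68,0x5c,0x3f,0xb9,0xa2}
#2 dst[0x1a+8] := {0x5c,0x3f,0xb9,0xa2,0xc5,0x12,0xaa,0xfe}
query mem[0x11]=0xaa, mem[0x1d]=0xa2, mem[0x14]=0xc5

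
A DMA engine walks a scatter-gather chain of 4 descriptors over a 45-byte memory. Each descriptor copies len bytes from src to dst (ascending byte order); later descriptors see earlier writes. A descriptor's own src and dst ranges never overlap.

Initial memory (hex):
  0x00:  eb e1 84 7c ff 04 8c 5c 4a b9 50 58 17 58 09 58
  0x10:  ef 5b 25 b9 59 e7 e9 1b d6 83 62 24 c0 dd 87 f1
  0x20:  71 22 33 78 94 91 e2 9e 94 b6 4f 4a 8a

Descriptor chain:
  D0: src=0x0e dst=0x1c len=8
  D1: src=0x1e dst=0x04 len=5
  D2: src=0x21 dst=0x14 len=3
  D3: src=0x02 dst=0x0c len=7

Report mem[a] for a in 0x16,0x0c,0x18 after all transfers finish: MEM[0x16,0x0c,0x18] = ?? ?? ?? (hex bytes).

  after D0: wrote 8B at 0x1c = 0958ef5b25b959e7
  after D1: wrote 5B at 0x04 = ef5b25b959
  after D2: wrote 3B at 0x14 = b959e7
  after D3: wrote 7B at 0x0c = 847cef5b25b959
query mem[0x16]=0xe7, mem[0x0c]=0x84, mem[0x18]=0xd6

MEM[0x16,0x0c,0x18] = e7 84 d6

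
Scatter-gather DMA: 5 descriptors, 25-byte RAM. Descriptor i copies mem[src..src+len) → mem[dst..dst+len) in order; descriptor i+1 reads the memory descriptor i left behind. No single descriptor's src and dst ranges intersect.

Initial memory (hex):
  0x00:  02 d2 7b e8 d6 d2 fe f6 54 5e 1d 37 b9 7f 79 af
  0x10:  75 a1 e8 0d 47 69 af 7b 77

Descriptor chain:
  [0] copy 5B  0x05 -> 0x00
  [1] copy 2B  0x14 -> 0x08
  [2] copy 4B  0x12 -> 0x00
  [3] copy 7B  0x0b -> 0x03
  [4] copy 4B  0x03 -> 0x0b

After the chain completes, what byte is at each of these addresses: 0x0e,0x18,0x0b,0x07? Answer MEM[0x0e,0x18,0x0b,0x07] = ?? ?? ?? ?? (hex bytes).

D0: mem[0x00..0x04] <- [d2 fe f6 54 5e]
D1: mem[0x08..0x09] <- [47 69]
D2: mem[0x00..0x03] <- [e8 0d 47 69]
D3: mem[0x03..0x09] <- [37 b9 7f 79 af 75 a1]
D4: mem[0x0b..0x0e] <- [37 b9 7f 79]
query mem[0x0e]=0x79, mem[0x18]=0x77, mem[0x0b]=0x37, mem[0x07]=0xaf

MEM[0x0e,0x18,0x0b,0x07] = 79 77 37 af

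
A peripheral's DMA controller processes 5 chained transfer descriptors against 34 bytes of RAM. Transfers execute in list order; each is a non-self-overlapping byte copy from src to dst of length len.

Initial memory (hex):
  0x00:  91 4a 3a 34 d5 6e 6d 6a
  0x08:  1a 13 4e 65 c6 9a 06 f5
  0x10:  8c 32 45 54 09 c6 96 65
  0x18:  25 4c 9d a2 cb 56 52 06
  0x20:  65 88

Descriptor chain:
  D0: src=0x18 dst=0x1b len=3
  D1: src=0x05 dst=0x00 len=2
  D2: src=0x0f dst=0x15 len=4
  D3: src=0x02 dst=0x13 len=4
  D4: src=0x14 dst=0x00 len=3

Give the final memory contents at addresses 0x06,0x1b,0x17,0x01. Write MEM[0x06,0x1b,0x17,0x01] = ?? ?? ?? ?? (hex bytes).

  after D0: wrote 3B at 0x1b = 254c9d
  after D1: wrote 2B at 0x00 = 6e6d
  after D2: wrote 4B at 0x15 = f58c3245
  after D3: wrote 4B at 0x13 = 3a34d56e
  after D4: wrote 3B at 0x00 = 34d56e
query mem[0x06]=0x6d, mem[0x1b]=0x25, mem[0x17]=0x32, mem[0x01]=0xd5

MEM[0x06,0x1b,0x17,0x01] = 6d 25 32 d5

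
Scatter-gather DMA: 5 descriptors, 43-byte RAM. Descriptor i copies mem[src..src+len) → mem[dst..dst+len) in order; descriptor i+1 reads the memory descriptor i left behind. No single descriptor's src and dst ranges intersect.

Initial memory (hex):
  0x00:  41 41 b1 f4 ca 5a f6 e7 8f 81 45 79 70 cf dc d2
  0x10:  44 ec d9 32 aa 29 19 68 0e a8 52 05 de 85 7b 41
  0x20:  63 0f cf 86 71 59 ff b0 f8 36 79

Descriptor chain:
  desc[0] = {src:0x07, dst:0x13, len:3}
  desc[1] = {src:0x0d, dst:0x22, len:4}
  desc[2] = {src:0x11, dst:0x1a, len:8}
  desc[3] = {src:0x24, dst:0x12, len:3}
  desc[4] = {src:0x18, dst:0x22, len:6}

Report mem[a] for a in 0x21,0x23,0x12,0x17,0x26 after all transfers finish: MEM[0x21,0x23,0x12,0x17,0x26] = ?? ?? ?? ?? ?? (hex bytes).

  after D0: wrote 3B at 0x13 = e78f81
  after D1: wrote 4B at 0x22 = cfdcd244
  after D2: wrote 8B at 0x1a = ecd9e78f8119680e
  after D3: wrote 3B at 0x12 = d244ff
  after D4: wrote 6B at 0x22 = 0ea8ecd9e78f
query mem[0x21]=0x0e, mem[0x23]=0xa8, mem[0x12]=0xd2, mem[0x17]=0x68, mem[0x26]=0xe7

MEM[0x21,0x23,0x12,0x17,0x26] = 0e a8 d2 68 e7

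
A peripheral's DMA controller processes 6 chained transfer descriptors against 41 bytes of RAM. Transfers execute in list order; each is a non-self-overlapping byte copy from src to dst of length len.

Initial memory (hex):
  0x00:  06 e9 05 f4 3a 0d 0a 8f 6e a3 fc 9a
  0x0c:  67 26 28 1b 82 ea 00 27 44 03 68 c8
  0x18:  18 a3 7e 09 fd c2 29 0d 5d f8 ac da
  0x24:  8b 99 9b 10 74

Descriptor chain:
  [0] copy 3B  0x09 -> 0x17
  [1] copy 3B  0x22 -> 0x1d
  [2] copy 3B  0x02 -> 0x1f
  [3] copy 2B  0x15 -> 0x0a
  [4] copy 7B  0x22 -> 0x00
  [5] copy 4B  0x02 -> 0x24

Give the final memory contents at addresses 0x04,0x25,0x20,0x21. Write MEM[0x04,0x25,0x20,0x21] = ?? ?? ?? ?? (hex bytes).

  after D0: wrote 3B at 0x17 = a3fc9a
  after D1: wrote 3B at 0x1d = acda8b
  after D2: wrote 3B at 0x1f = 05f43a
  after D3: wrote 2B at 0x0a = 0368
  after D4: wrote 7B at 0x00 = acda8b999b1074
  after D5: wrote 4B at 0x24 = 8b999b10
query mem[0x04]=0x9b, mem[0x25]=0x99, mem[0x20]=0xf4, mem[0x21]=0x3a

MEM[0x04,0x25,0x20,0x21] = 9b 99 f4 3a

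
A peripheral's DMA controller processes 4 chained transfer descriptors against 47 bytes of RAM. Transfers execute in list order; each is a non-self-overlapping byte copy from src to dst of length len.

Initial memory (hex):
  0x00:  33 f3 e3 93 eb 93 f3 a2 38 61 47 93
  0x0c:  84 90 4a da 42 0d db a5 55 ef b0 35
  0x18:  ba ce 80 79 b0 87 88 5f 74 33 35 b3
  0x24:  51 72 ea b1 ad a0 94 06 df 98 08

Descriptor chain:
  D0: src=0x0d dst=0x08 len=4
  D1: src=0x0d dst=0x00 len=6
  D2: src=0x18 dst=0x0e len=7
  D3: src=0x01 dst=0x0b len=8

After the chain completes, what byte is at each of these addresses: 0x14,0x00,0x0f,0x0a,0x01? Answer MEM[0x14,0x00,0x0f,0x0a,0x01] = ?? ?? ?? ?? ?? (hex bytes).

MEM[0x14,0x00,0x0f,0x0a,0x01] = 88 90 db da 4a

[0] 0x0d->0x08 len=4 : 90 4a da 42
[1] 0x0d->0x00 len=6 : 90 4a da 42 0d db
[2] 0x18->0x0e len=7 : ba ce 80 79 b0 87 88
[3] 0x01->0x0b len=8 : 4a da 42 0d db f3 a2 90
query mem[0x14]=0x88, mem[0x00]=0x90, mem[0x0f]=0xdb, mem[0x0a]=0xda, mem[0x01]=0x4a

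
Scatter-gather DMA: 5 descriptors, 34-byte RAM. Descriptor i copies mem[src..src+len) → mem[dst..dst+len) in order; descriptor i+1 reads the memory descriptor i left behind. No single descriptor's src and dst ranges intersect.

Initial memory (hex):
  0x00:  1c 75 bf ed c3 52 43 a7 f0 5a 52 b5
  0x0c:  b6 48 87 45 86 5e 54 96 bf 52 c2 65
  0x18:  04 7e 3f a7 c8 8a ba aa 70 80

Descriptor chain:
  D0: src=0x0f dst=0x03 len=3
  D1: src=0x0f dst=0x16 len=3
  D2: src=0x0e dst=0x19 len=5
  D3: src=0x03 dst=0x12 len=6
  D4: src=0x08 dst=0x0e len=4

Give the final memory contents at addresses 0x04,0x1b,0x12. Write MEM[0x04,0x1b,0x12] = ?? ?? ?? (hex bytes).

MEM[0x04,0x1b,0x12] = 86 86 45

D0: mem[0x03..0x05] <- [45 86 5e]
D1: mem[0x16..0x18] <- [45 86 5e]
D2: mem[0x19..0x1d] <- [87 45 86 5e 54]
D3: mem[0x12..0x17] <- [45 86 5e 43 a7 f0]
D4: mem[0x0e..0x11] <- [f0 5a 52 b5]
query mem[0x04]=0x86, mem[0x1b]=0x86, mem[0x12]=0x45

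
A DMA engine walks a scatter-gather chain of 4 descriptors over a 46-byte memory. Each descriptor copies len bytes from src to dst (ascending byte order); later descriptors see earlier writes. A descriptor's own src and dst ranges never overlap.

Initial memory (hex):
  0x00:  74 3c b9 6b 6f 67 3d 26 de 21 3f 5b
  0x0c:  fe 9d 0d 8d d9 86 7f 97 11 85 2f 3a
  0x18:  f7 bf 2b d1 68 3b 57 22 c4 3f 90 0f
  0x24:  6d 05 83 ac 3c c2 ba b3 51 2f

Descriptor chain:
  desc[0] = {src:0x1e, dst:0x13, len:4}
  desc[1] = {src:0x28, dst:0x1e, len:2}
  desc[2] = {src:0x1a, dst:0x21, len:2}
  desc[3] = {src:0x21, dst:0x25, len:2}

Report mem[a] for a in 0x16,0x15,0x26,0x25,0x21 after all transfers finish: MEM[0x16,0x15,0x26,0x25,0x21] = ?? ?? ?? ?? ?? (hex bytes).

[0] 0x1e->0x13 len=4 : 57 22 c4 3f
[1] 0x28->0x1e len=2 : 3c c2
[2] 0x1a->0x21 len=2 : 2b d1
[3] 0x21->0x25 len=2 : 2b d1
query mem[0x16]=0x3f, mem[0x15]=0xc4, mem[0x26]=0xd1, mem[0x25]=0x2b, mem[0x21]=0x2b

MEM[0x16,0x15,0x26,0x25,0x21] = 3f c4 d1 2b 2b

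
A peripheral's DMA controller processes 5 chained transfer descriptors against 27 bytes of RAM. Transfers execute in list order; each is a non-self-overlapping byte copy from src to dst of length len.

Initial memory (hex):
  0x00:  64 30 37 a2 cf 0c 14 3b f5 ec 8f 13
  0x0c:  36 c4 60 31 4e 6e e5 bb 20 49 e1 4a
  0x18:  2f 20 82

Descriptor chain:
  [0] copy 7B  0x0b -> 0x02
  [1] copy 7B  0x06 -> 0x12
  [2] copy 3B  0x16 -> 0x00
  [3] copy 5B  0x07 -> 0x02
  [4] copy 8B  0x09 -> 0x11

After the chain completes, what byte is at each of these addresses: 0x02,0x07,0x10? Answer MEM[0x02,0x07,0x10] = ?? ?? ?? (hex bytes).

MEM[0x02,0x07,0x10] = 4e 4e 4e

D0: mem[0x02..0x08] <- [13 36 c4 60 31 4e 6e]
D1: mem[0x12..0x18] <- [31 4e 6e ec 8f 13 36]
D2: mem[0x00..0x02] <- [8f 13 36]
D3: mem[0x02..0x06] <- [4e 6e ec 8f 13]
D4: mem[0x11..0x18] <- [ec 8f 13 36 c4 60 31 4e]
query mem[0x02]=0x4e, mem[0x07]=0x4e, mem[0x10]=0x4e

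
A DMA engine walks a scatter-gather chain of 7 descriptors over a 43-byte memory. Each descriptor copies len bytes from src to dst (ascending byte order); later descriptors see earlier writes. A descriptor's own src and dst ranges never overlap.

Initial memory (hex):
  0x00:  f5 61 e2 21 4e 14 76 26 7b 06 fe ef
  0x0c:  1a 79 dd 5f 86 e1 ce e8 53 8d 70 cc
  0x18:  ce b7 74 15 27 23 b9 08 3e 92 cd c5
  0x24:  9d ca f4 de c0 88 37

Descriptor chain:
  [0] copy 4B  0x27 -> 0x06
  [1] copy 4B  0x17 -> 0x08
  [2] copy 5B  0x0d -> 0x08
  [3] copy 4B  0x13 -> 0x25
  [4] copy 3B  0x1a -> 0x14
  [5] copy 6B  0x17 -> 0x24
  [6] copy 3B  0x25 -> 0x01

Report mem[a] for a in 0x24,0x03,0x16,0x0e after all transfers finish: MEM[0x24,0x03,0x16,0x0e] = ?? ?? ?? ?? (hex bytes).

MEM[0x24,0x03,0x16,0x0e] = cc 74 27 dd

#0 dst[0x06+4] := {0xde,0xc0,0x88,0x37}
#1 dst[0x08+4] := {0xcc,0xce,0xb7,0x74}
#2 dst[0x08+5] := {0x79,0xdd,0x5f,0x86,0xe1}
#3 dst[0x25+4] := {0xe8,0x53,0x8d,0x70}
#4 dst[0x14+3] := {0x74,0x15,0x27}
#5 dst[0x24+6] := {0xcc,0xce,0xb7,0x74,0x15,0x27}
#6 dst[0x01+3] := {0xce,0xb7,0x74}
query mem[0x24]=0xcc, mem[0x03]=0x74, mem[0x16]=0x27, mem[0x0e]=0xdd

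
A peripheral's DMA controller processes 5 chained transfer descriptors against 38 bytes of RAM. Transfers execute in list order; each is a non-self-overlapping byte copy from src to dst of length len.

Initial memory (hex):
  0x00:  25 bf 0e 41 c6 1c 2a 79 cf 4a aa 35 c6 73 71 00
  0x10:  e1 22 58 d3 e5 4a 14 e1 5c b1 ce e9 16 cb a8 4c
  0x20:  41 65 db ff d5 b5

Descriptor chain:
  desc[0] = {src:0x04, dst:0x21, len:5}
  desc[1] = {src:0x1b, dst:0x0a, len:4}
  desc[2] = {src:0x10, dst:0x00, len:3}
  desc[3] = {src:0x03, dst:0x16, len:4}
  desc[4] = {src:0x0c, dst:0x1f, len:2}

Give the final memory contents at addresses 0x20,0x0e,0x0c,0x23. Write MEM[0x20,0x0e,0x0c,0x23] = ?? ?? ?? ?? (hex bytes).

MEM[0x20,0x0e,0x0c,0x23] = a8 71 cb 2a

[0] 0x04->0x21 len=5 : c6 1c 2a 79 cf
[1] 0x1b->0x0a len=4 : e9 16 cb a8
[2] 0x10->0x00 len=3 : e1 22 58
[3] 0x03->0x16 len=4 : 41 c6 1c 2a
[4] 0x0c->0x1f len=2 : cb a8
query mem[0x20]=0xa8, mem[0x0e]=0x71, mem[0x0c]=0xcb, mem[0x23]=0x2a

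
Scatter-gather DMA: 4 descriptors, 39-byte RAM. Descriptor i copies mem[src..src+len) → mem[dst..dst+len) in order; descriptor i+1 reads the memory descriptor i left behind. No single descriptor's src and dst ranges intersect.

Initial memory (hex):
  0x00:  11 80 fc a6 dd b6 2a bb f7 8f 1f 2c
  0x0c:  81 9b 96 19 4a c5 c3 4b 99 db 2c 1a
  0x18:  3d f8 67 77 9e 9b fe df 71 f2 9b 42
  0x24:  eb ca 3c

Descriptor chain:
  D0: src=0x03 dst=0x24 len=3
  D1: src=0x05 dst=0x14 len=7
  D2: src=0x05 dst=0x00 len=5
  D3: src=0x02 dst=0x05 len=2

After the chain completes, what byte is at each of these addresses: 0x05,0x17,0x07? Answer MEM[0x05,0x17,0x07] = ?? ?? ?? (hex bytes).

MEM[0x05,0x17,0x07] = bb f7 bb

  after D0: wrote 3B at 0x24 = a6ddb6
  after D1: wrote 7B at 0x14 = b62abbf78f1f2c
  after D2: wrote 5B at 0x00 = b62abbf78f
  after D3: wrote 2B at 0x05 = bbf7
query mem[0x05]=0xbb, mem[0x17]=0xf7, mem[0x07]=0xbb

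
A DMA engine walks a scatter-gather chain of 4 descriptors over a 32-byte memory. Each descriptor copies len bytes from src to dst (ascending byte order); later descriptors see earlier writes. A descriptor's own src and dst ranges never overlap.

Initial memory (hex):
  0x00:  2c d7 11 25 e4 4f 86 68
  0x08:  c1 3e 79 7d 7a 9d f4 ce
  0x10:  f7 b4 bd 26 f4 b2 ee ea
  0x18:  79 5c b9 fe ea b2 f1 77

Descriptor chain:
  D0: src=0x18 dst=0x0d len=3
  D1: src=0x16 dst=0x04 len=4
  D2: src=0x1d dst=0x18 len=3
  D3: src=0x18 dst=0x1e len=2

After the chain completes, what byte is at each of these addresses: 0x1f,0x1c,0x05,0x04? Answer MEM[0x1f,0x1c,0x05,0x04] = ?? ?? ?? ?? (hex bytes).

[0] 0x18->0x0d len=3 : 79 5c b9
[1] 0x16->0x04 len=4 : ee ea 79 5c
[2] 0x1d->0x18 len=3 : b2 f1 77
[3] 0x18->0x1e len=2 : b2 f1
query mem[0x1f]=0xf1, mem[0x1c]=0xea, mem[0x05]=0xea, mem[0x04]=0xee

MEM[0x1f,0x1c,0x05,0x04] = f1 ea ea ee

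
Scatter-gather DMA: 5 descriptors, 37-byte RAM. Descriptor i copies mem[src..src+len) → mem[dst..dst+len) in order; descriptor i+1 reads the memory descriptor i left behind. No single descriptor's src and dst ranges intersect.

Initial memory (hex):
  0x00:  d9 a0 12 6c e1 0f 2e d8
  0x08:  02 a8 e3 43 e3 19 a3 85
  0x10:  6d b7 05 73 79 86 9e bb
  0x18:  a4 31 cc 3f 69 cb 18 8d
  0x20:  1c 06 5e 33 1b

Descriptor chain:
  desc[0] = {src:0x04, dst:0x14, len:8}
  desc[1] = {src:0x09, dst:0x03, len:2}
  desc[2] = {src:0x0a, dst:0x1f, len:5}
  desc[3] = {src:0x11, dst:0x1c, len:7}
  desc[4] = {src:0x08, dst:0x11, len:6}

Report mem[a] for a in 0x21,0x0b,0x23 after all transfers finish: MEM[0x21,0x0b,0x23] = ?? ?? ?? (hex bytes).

  after D0: wrote 8B at 0x14 = e10f2ed802a8e343
  after D1: wrote 2B at 0x03 = a8e3
  after D2: wrote 5B at 0x1f = e343e319a3
  after D3: wrote 7B at 0x1c = b70573e10f2ed8
  after D4: wrote 6B at 0x11 = 02a8e343e319
query mem[0x21]=0x2e, mem[0x0b]=0x43, mem[0x23]=0xa3

MEM[0x21,0x0b,0x23] = 2e 43 a3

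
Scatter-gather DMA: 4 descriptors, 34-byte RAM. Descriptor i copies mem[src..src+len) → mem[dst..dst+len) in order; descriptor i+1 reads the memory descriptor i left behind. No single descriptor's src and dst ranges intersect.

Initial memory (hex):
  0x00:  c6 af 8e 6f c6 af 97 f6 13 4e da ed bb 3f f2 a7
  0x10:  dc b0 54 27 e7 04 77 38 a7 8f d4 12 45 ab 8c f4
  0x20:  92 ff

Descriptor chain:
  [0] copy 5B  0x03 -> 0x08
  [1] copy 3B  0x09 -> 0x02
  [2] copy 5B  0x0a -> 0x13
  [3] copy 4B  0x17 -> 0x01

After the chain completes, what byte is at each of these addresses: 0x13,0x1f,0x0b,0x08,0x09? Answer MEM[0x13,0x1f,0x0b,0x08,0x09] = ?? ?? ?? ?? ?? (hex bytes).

D0: mem[0x08..0x0c] <- [6f c6 af 97 f6]
D1: mem[0x02..0x04] <- [c6 af 97]
D2: mem[0x13..0x17] <- [af 97 f6 3f f2]
D3: mem[0x01..0x04] <- [f2 a7 8f d4]
query mem[0x13]=0xaf, mem[0x1f]=0xf4, mem[0x0b]=0x97, mem[0x08]=0x6f, mem[0x09]=0xc6

MEM[0x13,0x1f,0x0b,0x08,0x09] = af f4 97 6f c6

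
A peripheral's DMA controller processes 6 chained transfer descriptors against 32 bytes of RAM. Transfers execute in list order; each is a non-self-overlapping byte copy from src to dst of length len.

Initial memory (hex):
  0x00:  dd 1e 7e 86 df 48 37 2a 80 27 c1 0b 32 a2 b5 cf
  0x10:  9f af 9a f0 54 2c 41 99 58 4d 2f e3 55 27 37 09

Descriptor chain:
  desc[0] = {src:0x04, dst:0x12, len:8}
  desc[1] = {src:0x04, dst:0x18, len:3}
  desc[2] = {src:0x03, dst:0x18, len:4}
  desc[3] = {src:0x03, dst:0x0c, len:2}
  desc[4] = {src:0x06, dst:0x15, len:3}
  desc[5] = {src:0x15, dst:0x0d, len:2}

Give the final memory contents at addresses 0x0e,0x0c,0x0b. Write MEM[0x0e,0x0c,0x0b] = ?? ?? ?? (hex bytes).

D0: mem[0x12..0x19] <- [df 48 37 2a 80 27 c1 0b]
D1: mem[0x18..0x1a] <- [df 48 37]
D2: mem[0x18..0x1b] <- [86 df 48 37]
D3: mem[0x0c..0x0d] <- [86 df]
D4: mem[0x15..0x17] <- [37 2a 80]
D5: mem[0x0d..0x0e] <- [37 2a]
query mem[0x0e]=0x2a, mem[0x0c]=0x86, mem[0x0b]=0x0b

MEM[0x0e,0x0c,0x0b] = 2a 86 0b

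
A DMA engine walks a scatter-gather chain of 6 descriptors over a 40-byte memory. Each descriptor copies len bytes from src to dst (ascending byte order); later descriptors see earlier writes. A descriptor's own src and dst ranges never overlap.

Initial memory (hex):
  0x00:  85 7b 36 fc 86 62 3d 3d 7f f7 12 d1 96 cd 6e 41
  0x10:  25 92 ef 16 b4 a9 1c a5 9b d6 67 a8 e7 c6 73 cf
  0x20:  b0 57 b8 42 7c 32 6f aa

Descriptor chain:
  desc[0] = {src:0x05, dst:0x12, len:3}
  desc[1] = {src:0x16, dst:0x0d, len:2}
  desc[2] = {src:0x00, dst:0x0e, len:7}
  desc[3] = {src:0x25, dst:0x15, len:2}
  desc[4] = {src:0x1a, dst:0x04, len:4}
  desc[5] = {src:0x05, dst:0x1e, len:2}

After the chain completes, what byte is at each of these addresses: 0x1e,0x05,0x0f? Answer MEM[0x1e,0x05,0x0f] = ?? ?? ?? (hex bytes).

MEM[0x1e,0x05,0x0f] = a8 a8 7b

[0] 0x05->0x12 len=3 : 62 3d 3d
[1] 0x16->0x0d len=2 : 1c a5
[2] 0x00->0x0e len=7 : 85 7b 36 fc 86 62 3d
[3] 0x25->0x15 len=2 : 32 6f
[4] 0x1a->0x04 len=4 : 67 a8 e7 c6
[5] 0x05->0x1e len=2 : a8 e7
query mem[0x1e]=0xa8, mem[0x05]=0xa8, mem[0x0f]=0x7b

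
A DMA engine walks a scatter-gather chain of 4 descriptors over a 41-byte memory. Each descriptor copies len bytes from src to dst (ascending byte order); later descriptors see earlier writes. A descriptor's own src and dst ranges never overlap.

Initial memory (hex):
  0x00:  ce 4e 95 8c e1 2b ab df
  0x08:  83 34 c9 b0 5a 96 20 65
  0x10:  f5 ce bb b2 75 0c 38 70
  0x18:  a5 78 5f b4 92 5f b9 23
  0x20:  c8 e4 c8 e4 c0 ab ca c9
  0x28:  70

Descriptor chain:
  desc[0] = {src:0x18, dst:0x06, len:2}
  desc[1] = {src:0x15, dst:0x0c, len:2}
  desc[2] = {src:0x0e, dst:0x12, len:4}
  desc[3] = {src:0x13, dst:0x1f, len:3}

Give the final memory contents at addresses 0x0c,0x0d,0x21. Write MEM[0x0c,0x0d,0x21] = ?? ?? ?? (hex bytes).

#0 dst[0x06+2] := {0xa5,0x78}
#1 dst[0x0c+2] := {0x0c,0x38}
#2 dst[0x12+4] := {0x20,0x65,0xf5,0xce}
#3 dst[0x1f+3] := {0x65,0xf5,0xce}
query mem[0x0c]=0x0c, mem[0x0d]=0x38, mem[0x21]=0xce

MEM[0x0c,0x0d,0x21] = 0c 38 ce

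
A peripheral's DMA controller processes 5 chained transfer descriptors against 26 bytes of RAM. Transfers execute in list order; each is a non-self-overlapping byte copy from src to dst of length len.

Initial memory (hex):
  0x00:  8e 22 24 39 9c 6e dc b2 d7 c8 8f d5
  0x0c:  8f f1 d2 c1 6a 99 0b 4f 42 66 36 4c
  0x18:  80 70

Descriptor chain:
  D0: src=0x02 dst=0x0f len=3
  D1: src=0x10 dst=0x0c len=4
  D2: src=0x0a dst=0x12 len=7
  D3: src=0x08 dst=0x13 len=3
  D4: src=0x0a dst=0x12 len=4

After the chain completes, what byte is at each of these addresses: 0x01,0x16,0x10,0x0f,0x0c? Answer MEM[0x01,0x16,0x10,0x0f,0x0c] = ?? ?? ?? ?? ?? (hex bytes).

D0: mem[0x0f..0x11] <- [24 39 9c]
D1: mem[0x0c..0x0f] <- [39 9c 0b 4f]
D2: mem[0x12..0x18] <- [8f d5 39 9c 0b 4f 39]
D3: mem[0x13..0x15] <- [d7 c8 8f]
D4: mem[0x12..0x15] <- [8f d5 39 9c]
query mem[0x01]=0x22, mem[0x16]=0x0b, mem[0x10]=0x39, mem[0x0f]=0x4f, mem[0x0c]=0x39

MEM[0x01,0x16,0x10,0x0f,0x0c] = 22 0b 39 4f 39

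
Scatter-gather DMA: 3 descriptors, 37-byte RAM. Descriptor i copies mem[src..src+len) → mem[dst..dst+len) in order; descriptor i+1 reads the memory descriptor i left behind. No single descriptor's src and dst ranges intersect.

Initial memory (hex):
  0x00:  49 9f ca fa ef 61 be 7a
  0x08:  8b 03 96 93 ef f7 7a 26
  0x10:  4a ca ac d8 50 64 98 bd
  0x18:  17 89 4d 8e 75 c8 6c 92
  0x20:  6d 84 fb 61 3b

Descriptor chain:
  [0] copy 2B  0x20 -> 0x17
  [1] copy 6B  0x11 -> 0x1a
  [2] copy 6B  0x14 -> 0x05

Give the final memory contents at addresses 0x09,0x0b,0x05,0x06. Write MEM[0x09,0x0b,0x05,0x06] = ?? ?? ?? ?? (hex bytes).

MEM[0x09,0x0b,0x05,0x06] = 84 93 50 64

D0: mem[0x17..0x18] <- [6d 84]
D1: mem[0x1a..0x1f] <- [ca ac d8 50 64 98]
D2: mem[0x05..0x0a] <- [50 64 98 6d 84 89]
query mem[0x09]=0x84, mem[0x0b]=0x93, mem[0x05]=0x50, mem[0x06]=0x64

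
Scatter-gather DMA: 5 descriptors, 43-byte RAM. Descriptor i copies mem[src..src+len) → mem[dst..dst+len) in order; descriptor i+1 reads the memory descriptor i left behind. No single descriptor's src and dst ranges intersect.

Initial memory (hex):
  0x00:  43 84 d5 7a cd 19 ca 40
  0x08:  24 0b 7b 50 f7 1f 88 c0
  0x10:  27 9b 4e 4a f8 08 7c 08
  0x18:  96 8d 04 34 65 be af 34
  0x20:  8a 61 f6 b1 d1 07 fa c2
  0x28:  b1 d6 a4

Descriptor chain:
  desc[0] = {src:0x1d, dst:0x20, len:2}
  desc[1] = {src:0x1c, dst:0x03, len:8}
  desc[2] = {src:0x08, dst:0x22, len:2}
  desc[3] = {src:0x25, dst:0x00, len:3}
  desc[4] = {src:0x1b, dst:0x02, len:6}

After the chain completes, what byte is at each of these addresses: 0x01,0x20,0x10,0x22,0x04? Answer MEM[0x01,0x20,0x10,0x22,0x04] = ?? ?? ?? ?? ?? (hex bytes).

  after D0: wrote 2B at 0x20 = beaf
  after D1: wrote 8B at 0x03 = 65beaf34beaff6b1
  after D2: wrote 2B at 0x22 = aff6
  after D3: wrote 3B at 0x00 = 07fac2
  after D4: wrote 6B at 0x02 = 3465beaf34be
query mem[0x01]=0xfa, mem[0x20]=0xbe, mem[0x10]=0x27, mem[0x22]=0xaf, mem[0x04]=0xbe

MEM[0x01,0x20,0x10,0x22,0x04] = fa be 27 af be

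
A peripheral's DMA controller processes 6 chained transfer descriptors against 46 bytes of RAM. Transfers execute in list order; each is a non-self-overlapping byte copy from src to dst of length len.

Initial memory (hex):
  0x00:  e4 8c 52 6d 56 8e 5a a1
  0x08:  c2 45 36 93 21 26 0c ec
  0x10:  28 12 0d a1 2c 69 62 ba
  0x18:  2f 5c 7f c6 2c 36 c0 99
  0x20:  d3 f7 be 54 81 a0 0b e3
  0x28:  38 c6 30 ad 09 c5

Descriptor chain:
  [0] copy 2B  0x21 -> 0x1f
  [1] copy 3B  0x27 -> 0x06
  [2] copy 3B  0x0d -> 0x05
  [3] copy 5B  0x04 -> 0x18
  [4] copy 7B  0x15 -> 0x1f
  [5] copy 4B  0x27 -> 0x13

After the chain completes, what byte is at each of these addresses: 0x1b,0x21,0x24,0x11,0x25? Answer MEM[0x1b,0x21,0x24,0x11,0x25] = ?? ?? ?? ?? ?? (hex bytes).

MEM[0x1b,0x21,0x24,0x11,0x25] = ec ba 0c 12 ec

  after D0: wrote 2B at 0x1f = f7be
  after D1: wrote 3B at 0x06 = e338c6
  after D2: wrote 3B at 0x05 = 260cec
  after D3: wrote 5B at 0x18 = 56260cecc6
  after D4: wrote 7B at 0x1f = 6962ba56260cec
  after D5: wrote 4B at 0x13 = e338c630
query mem[0x1b]=0xec, mem[0x21]=0xba, mem[0x24]=0x0c, mem[0x11]=0x12, mem[0x25]=0xec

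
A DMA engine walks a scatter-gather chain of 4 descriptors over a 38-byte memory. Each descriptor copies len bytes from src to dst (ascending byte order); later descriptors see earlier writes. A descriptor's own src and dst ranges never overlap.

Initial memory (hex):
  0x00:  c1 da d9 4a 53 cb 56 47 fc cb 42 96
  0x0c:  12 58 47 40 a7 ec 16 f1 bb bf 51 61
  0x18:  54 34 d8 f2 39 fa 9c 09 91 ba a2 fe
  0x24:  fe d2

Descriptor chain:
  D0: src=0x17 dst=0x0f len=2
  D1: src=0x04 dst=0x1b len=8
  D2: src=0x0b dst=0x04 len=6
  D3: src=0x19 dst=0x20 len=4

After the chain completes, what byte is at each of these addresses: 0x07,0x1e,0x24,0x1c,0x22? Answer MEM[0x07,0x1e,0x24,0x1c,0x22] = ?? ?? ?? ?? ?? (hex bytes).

MEM[0x07,0x1e,0x24,0x1c,0x22] = 47 47 fe cb 53

D0: mem[0x0f..0x10] <- [61 54]
D1: mem[0x1b..0x22] <- [53 cb 56 47 fc cb 42 96]
D2: mem[0x04..0x09] <- [96 12 58 47 61 54]
D3: mem[0x20..0x23] <- [34 d8 53 cb]
query mem[0x07]=0x47, mem[0x1e]=0x47, mem[0x24]=0xfe, mem[0x1c]=0xcb, mem[0x22]=0x53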